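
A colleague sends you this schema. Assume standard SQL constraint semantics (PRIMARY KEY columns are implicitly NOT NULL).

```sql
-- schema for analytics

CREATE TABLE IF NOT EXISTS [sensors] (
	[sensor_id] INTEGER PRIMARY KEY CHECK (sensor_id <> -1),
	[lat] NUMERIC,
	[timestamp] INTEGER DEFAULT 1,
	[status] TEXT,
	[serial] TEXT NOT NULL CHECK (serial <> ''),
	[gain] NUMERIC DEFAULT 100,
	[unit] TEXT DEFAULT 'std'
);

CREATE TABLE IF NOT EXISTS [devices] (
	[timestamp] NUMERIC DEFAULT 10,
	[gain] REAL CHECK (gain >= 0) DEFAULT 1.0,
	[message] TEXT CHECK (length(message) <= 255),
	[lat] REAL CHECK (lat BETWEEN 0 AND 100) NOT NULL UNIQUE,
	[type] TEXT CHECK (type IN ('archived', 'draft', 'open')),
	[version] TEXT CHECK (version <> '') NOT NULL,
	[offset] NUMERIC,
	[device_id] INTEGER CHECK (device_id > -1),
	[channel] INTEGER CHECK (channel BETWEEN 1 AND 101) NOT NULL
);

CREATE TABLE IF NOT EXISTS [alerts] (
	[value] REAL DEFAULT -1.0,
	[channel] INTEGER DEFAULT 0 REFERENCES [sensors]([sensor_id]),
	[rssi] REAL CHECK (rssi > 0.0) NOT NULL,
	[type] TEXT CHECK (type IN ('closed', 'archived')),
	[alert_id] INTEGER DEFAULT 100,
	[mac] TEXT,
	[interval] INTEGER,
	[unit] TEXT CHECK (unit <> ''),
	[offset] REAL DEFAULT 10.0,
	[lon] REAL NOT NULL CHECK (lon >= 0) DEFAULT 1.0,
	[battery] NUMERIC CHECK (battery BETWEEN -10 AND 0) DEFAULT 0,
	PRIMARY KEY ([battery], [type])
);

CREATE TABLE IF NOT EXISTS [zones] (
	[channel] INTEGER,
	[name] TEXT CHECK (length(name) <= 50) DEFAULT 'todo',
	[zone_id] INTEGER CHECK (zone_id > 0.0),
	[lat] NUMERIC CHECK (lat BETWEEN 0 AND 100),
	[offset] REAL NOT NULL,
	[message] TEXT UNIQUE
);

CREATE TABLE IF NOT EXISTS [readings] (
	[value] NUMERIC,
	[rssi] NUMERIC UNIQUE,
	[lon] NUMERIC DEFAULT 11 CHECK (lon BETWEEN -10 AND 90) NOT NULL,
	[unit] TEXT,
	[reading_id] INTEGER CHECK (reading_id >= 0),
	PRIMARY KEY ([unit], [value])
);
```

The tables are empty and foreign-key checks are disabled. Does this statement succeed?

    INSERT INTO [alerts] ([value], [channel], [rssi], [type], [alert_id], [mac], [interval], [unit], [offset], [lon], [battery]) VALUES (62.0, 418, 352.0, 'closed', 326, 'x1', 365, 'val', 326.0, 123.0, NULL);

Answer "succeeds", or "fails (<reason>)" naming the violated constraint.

fails (NOT NULL on battery)

battery is explicitly set to NULL, but battery is part of the PRIMARY KEY (implied NOT NULL).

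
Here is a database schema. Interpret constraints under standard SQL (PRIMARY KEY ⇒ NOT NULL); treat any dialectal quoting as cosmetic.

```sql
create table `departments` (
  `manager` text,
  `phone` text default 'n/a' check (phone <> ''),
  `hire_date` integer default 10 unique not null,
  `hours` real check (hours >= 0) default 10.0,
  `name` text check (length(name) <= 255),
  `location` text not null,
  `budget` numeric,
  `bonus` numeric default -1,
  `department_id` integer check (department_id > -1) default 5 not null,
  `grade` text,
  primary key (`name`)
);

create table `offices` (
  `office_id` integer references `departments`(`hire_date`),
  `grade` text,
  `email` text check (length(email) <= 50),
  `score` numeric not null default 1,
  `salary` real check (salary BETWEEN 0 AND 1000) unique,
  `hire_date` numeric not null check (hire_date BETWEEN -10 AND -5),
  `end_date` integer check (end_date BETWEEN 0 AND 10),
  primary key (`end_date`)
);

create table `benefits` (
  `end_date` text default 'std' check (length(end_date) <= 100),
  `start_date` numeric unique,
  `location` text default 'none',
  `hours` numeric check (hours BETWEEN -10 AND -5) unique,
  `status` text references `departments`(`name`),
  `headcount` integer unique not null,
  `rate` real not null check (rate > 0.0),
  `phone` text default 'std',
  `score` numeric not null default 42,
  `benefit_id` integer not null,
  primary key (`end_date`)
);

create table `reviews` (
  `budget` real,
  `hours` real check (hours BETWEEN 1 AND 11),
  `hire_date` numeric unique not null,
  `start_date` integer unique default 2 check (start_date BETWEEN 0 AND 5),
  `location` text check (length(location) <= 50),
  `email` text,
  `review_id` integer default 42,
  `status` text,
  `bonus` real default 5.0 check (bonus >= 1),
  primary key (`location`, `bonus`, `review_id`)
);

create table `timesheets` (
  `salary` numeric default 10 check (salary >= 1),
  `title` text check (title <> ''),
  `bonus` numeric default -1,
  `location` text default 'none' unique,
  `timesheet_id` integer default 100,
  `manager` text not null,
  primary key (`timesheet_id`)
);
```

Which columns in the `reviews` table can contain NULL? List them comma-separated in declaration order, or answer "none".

- budget: no NOT NULL constraint applies → nullable.
- hours: CHECK does not forbid NULL (a CHECK constraint passes when its expression is NULL) → nullable.
- hire_date: declared NOT NULL → not nullable.
- start_date: CHECK does not forbid NULL (a CHECK constraint passes when its expression is NULL) → nullable.
- location: part of the PRIMARY KEY, which implies NOT NULL → not nullable.
- email: no NOT NULL constraint applies → nullable.
- review_id: part of the PRIMARY KEY, which implies NOT NULL → not nullable.
- status: no NOT NULL constraint applies → nullable.
- bonus: part of the PRIMARY KEY, which implies NOT NULL → not nullable.

budget, hours, start_date, email, status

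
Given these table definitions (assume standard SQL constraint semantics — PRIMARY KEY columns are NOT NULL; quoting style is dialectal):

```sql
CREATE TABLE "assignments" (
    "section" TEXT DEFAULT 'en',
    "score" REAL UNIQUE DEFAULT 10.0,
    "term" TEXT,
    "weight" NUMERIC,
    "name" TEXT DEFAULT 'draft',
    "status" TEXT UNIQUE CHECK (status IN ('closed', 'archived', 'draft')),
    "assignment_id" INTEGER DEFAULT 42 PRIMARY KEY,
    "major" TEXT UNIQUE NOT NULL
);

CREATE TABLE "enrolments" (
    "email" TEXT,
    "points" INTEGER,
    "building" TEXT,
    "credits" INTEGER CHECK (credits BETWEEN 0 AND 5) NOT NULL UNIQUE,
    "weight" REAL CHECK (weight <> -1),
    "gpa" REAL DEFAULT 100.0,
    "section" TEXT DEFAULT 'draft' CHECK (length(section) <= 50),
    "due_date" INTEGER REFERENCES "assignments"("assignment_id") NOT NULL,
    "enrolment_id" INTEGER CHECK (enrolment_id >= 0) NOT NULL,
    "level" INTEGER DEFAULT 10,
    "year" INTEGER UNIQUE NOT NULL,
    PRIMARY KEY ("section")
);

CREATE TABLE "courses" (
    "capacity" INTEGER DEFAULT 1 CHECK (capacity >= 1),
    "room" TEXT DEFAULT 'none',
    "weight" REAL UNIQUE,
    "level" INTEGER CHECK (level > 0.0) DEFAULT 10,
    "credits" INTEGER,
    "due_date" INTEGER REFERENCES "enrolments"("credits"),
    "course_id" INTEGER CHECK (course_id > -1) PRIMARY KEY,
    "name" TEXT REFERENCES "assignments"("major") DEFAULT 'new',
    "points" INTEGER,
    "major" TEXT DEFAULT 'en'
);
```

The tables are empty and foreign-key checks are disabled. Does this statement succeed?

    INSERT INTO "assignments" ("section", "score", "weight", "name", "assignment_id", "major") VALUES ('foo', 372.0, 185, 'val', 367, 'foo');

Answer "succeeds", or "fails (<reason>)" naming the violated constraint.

NOT NULL columns: assignment_id is supplied; major is supplied.
No constraint is violated.

succeeds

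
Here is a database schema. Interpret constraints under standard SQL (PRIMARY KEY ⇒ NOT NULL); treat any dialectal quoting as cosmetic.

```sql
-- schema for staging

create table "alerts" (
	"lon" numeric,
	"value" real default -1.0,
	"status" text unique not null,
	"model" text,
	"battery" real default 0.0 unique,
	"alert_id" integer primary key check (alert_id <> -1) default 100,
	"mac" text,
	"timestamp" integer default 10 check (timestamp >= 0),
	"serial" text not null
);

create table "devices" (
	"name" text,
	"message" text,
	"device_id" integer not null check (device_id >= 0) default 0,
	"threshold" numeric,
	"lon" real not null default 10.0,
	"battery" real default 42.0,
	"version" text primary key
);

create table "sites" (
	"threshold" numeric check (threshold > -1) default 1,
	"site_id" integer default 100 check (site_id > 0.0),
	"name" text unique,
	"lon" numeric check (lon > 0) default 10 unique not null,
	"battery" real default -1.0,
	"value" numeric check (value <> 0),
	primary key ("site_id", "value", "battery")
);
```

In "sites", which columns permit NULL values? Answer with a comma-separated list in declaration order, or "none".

threshold, name

- threshold: CHECK does not forbid NULL (a CHECK constraint passes when its expression is NULL) → nullable.
- site_id: part of the PRIMARY KEY, which implies NOT NULL → not nullable.
- name: UNIQUE does not imply NOT NULL → nullable.
- lon: declared NOT NULL → not nullable.
- battery: part of the PRIMARY KEY, which implies NOT NULL → not nullable.
- value: part of the PRIMARY KEY, which implies NOT NULL → not nullable.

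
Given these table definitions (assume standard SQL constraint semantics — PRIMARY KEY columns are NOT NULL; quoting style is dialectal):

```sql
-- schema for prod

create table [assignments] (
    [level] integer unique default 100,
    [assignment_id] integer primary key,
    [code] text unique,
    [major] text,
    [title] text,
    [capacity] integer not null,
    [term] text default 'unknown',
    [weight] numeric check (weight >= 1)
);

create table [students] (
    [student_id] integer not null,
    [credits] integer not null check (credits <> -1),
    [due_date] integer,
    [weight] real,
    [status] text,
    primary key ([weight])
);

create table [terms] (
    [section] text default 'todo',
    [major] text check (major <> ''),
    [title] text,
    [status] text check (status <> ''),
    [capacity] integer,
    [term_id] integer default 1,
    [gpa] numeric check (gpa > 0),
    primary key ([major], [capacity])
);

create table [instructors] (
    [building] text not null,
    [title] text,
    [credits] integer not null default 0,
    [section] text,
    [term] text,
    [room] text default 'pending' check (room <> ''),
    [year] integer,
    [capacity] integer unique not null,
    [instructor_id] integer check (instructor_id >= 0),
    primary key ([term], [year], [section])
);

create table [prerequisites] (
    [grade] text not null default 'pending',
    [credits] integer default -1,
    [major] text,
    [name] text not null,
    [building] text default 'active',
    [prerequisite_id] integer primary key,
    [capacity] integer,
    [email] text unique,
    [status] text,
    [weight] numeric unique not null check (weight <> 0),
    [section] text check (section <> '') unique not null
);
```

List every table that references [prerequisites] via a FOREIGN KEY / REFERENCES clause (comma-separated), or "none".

No REFERENCES clause anywhere in the schema names prerequisites.

none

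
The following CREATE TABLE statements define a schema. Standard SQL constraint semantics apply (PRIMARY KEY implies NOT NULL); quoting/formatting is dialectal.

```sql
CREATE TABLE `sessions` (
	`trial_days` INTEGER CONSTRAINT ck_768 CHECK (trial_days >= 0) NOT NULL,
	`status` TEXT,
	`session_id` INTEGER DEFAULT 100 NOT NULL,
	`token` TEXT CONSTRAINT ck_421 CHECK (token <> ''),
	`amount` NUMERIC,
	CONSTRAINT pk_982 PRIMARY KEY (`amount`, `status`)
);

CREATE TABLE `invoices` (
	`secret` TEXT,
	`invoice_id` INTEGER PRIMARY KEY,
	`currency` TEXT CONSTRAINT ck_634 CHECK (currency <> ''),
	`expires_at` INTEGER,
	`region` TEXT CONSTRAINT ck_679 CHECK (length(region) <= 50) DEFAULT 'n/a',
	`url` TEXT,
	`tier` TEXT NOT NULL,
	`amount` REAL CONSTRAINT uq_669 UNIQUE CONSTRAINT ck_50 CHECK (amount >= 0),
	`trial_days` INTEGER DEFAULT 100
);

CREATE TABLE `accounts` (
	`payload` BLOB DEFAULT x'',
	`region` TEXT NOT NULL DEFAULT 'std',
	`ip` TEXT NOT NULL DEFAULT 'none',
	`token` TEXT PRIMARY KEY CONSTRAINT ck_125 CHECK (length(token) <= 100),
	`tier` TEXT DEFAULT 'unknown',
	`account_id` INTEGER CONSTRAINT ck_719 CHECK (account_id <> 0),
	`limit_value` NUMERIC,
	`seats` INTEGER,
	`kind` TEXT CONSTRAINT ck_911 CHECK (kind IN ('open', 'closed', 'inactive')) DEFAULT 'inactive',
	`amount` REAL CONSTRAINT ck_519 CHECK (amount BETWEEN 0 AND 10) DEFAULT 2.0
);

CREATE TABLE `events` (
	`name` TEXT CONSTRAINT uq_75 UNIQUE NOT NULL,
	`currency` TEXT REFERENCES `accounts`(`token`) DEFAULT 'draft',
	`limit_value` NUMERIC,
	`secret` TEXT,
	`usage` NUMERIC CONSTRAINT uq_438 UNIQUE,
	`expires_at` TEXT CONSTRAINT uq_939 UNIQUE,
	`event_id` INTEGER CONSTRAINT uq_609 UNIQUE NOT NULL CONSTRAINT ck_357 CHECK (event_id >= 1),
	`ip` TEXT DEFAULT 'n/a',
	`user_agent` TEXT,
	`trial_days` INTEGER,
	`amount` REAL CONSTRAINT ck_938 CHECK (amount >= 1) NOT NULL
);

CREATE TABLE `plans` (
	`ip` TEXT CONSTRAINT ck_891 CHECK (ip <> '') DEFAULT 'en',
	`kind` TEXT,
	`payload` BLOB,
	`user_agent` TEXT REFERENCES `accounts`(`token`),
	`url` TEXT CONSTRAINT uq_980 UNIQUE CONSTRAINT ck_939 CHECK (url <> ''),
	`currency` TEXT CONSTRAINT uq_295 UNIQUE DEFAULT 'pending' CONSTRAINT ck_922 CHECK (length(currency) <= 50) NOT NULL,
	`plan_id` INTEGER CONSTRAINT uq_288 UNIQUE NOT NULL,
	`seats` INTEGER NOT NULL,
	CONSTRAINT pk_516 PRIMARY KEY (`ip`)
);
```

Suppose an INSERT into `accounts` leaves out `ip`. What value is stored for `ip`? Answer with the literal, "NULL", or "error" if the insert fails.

ip has an explicit DEFAULT 'none'.
When the column is omitted from an INSERT, that default is used.

'none'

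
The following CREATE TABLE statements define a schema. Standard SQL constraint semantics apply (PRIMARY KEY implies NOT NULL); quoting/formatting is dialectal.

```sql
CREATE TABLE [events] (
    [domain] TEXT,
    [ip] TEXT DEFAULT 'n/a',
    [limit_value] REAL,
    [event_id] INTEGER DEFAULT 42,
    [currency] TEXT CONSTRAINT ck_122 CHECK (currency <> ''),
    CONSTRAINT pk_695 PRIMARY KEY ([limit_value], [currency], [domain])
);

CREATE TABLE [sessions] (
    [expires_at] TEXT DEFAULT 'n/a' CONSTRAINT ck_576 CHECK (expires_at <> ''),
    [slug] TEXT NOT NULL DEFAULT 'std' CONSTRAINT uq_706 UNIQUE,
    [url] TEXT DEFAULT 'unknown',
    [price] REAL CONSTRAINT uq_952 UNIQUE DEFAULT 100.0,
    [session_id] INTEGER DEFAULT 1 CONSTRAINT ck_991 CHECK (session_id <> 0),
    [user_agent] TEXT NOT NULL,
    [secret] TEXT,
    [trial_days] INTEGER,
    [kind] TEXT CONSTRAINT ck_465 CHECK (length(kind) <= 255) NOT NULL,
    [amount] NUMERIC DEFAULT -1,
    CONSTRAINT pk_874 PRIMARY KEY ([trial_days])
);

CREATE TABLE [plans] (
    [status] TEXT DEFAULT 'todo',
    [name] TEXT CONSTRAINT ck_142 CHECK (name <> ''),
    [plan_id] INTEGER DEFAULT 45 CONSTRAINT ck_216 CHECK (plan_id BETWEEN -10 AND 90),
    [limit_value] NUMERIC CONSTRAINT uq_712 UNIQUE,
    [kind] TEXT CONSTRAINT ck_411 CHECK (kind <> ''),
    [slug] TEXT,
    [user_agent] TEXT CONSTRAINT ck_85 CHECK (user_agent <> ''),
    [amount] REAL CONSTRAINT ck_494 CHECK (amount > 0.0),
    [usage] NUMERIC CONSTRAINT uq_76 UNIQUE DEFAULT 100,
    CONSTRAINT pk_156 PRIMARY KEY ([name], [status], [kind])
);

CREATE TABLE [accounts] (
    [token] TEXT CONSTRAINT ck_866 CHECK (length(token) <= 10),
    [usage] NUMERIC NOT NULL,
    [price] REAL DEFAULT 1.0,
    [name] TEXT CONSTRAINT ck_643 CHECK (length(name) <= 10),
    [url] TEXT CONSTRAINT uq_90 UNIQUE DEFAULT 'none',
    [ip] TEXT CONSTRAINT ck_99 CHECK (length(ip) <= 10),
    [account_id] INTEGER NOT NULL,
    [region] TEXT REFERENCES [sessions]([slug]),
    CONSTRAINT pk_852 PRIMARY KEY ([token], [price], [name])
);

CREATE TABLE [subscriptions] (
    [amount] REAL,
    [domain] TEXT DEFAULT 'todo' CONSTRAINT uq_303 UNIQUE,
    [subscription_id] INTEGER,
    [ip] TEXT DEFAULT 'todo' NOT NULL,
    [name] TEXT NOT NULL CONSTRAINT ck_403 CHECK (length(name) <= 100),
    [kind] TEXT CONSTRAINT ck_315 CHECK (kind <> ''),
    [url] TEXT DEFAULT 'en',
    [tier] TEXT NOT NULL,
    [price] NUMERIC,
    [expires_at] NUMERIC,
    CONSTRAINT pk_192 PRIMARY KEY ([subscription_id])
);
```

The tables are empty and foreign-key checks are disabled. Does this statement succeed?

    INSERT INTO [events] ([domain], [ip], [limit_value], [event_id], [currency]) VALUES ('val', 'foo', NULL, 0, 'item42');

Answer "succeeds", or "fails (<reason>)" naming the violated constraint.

limit_value is explicitly set to NULL, but limit_value is part of the PRIMARY KEY (implied NOT NULL).

fails (NOT NULL on limit_value)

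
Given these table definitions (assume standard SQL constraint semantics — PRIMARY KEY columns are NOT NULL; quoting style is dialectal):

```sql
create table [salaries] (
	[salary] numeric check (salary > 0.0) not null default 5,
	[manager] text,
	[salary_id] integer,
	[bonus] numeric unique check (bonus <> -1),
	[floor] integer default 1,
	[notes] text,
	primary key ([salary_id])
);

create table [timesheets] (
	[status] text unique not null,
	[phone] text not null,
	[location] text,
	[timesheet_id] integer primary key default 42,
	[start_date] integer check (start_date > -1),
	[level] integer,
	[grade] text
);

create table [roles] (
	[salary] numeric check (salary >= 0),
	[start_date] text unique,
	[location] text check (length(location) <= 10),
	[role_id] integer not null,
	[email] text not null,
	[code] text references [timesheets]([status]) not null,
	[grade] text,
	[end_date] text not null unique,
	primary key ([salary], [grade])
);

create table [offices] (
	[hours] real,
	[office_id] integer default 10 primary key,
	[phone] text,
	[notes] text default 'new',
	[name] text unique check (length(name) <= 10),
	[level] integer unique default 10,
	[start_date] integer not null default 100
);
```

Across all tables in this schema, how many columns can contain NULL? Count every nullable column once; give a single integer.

salaries: 4 nullable (manager, bonus, floor, notes — PK (salary_id) and explicit NOT NULL columns excluded).
timesheets: 4 nullable (location, start_date, level, grade — PK (timesheet_id) and explicit NOT NULL columns excluded).
roles: 2 nullable (start_date, location — PK (salary, grade) and explicit NOT NULL columns excluded).
offices: 5 nullable (hours, phone, notes, name, level — PK (office_id) and explicit NOT NULL columns excluded).
Total: 4 + 4 + 2 + 5 = 15.

15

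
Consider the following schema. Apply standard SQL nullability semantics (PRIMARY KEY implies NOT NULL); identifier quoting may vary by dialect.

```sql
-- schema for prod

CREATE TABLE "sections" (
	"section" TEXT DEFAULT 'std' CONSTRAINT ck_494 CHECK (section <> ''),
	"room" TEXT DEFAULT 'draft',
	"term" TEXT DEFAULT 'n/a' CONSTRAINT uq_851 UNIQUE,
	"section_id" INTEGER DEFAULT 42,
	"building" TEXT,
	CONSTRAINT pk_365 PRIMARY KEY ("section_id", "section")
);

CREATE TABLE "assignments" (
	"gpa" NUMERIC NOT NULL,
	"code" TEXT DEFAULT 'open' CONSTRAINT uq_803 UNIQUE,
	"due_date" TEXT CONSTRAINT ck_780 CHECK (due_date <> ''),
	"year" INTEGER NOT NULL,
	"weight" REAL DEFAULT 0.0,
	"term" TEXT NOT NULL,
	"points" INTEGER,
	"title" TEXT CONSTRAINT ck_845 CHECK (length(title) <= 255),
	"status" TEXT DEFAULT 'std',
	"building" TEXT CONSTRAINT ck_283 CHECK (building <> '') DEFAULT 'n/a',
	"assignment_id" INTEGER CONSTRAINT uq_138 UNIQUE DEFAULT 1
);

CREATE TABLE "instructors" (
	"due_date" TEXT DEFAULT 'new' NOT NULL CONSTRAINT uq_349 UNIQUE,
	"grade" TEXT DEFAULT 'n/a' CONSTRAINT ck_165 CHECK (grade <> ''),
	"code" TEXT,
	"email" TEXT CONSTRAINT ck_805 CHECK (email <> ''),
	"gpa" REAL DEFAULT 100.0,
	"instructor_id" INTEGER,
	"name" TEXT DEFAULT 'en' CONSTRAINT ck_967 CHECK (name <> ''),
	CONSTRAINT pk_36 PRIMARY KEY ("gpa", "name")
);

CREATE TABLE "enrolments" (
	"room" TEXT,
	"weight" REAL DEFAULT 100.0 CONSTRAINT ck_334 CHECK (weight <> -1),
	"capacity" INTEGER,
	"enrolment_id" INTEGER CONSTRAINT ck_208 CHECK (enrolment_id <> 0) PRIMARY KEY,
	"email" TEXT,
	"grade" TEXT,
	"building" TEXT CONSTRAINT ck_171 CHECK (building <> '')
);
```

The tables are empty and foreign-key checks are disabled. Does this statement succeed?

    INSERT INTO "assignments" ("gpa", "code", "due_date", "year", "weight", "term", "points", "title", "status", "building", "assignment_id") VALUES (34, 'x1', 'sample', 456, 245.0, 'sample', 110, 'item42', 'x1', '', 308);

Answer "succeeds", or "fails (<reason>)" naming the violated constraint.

The value '' for building violates CHECK (building <> '').

fails (CHECK on building)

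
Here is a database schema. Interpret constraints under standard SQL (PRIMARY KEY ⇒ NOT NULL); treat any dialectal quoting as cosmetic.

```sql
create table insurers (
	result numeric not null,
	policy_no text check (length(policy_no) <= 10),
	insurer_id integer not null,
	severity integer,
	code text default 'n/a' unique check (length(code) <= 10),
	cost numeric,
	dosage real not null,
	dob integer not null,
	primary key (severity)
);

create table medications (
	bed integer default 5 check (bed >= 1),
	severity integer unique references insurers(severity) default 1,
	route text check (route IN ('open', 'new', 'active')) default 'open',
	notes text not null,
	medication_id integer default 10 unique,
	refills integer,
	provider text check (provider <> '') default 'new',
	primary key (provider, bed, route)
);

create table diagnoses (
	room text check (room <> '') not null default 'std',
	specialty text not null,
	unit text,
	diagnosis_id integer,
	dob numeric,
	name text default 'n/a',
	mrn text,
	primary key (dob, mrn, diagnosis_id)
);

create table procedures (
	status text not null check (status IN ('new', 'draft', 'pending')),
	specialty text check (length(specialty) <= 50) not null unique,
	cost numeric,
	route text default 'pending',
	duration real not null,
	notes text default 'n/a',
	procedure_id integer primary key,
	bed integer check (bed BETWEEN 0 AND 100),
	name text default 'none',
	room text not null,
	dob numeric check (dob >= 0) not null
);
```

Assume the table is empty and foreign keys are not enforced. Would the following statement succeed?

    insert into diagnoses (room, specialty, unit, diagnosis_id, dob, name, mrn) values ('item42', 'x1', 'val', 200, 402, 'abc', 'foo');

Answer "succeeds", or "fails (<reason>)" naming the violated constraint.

NOT NULL columns: diagnosis_id is supplied; dob is supplied; mrn is supplied; room is supplied; specialty is supplied.
CHECK constraints: 'item42' satisfies (room <> '').
No constraint is violated.

succeeds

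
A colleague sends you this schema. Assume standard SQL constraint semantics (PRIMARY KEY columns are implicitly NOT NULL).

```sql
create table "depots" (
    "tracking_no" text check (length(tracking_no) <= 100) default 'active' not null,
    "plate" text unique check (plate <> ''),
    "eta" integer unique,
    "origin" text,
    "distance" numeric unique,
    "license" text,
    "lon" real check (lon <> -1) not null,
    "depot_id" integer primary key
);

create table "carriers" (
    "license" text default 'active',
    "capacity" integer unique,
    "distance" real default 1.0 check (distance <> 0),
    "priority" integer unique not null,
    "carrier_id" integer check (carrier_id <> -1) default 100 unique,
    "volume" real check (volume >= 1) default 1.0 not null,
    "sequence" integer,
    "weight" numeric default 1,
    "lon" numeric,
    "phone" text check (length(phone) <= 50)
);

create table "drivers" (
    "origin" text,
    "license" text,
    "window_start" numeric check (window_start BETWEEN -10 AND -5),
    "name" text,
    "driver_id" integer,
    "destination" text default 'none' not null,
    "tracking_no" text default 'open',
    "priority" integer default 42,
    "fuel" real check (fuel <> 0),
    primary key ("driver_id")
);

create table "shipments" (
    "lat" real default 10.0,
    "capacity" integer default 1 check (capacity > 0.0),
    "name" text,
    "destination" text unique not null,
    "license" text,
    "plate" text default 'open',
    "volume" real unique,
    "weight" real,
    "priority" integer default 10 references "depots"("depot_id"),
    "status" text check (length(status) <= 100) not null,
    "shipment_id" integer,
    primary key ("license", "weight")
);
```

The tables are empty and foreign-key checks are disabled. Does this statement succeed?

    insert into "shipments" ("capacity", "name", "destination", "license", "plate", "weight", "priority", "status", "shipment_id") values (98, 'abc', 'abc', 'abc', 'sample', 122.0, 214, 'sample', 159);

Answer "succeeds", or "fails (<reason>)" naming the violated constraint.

succeeds

NOT NULL columns: destination is supplied; license is supplied; status is supplied; weight is supplied.
CHECK constraints: 98 satisfies (capacity > 0.0); 'sample' satisfies (length(status) <= 100).
No constraint is violated.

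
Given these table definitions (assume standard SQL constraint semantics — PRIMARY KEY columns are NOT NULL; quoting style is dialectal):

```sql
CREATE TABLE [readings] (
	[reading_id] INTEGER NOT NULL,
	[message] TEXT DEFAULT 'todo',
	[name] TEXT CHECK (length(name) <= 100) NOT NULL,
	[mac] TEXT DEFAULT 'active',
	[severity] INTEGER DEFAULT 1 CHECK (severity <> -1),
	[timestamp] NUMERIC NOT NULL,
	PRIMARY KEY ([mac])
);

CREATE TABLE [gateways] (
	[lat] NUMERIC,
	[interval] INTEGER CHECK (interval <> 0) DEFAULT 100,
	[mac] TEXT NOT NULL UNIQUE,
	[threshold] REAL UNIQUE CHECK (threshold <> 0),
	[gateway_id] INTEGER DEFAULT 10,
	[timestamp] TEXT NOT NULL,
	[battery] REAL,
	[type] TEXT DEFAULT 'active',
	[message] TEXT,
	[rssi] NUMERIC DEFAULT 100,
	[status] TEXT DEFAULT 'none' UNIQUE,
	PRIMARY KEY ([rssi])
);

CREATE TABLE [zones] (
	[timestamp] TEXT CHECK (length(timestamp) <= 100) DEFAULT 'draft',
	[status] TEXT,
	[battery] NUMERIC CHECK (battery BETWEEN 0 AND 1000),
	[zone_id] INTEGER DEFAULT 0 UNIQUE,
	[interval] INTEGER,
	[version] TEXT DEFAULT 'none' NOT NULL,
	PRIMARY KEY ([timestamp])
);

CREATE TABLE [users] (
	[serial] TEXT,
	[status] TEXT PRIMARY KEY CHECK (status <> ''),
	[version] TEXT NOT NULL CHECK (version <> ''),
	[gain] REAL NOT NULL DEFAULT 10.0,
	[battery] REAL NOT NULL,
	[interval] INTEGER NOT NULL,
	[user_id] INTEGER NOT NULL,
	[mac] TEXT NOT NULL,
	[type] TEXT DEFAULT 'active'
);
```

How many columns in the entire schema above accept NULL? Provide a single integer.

16

readings: 2 nullable (message, severity — PK (mac) and explicit NOT NULL columns excluded).
gateways: 8 nullable (lat, interval, threshold, gateway_id, battery, type, message, status — PK (rssi) and explicit NOT NULL columns excluded).
zones: 4 nullable (status, battery, zone_id, interval — PK (timestamp) and explicit NOT NULL columns excluded).
users: 2 nullable (serial, type — PK (status) and explicit NOT NULL columns excluded).
Total: 2 + 8 + 4 + 2 = 16.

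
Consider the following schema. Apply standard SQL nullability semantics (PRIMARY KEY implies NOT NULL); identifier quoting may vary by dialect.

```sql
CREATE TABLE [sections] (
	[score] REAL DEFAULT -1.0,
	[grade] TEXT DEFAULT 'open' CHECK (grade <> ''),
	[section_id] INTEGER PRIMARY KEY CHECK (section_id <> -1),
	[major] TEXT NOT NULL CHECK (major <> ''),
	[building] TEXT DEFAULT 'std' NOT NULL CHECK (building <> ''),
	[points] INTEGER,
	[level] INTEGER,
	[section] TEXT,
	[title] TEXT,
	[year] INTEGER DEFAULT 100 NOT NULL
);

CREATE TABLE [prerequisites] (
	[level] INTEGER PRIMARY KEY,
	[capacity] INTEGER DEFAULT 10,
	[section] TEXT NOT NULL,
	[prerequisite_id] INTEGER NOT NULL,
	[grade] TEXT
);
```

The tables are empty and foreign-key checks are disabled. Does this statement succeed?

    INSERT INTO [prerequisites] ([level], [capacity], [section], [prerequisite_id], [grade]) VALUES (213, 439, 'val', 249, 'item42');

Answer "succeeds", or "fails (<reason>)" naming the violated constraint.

NOT NULL columns: level is supplied; prerequisite_id is supplied; section is supplied.
No constraint is violated.

succeeds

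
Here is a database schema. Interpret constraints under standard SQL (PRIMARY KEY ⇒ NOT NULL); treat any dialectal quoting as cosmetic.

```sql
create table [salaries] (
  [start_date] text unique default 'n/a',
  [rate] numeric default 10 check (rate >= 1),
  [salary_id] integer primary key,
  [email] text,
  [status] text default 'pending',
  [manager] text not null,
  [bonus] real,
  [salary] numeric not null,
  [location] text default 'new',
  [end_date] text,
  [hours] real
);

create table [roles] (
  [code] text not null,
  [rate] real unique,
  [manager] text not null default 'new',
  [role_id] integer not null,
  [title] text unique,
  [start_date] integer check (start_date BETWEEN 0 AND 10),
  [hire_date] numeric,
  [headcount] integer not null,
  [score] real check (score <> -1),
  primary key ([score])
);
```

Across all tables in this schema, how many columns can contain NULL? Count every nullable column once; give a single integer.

salaries: 8 nullable (start_date, rate, email, status, bonus, location, end_date, hours — PK (salary_id) and explicit NOT NULL columns excluded).
roles: 4 nullable (rate, title, start_date, hire_date — PK (score) and explicit NOT NULL columns excluded).
Total: 8 + 4 = 12.

12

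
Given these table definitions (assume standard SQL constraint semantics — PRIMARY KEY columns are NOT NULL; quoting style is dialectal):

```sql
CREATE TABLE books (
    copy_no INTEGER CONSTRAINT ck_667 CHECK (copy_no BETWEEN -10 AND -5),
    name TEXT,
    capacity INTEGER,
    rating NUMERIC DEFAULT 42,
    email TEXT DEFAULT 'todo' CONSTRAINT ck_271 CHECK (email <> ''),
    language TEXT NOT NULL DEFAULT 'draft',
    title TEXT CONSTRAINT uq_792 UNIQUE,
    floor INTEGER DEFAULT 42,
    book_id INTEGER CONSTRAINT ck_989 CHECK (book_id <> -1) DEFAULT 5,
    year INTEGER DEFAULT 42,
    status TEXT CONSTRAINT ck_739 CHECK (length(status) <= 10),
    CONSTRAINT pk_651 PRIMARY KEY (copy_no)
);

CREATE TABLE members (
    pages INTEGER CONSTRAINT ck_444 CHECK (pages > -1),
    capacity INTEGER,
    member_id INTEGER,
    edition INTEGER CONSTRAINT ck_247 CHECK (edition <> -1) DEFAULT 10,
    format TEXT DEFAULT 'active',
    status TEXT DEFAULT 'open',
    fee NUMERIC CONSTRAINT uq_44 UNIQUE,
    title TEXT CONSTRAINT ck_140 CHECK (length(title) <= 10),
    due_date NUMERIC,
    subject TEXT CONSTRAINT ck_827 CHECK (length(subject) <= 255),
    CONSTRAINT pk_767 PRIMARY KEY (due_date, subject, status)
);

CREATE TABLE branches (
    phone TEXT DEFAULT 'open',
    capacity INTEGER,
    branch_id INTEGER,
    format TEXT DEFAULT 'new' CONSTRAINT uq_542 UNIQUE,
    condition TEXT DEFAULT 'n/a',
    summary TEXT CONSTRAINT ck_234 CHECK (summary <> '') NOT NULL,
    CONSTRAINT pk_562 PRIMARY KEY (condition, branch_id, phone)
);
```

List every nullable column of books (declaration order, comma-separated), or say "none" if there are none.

name, capacity, rating, email, title, floor, book_id, year, status

- copy_no: part of the PRIMARY KEY, which implies NOT NULL → not nullable.
- name: no NOT NULL constraint applies → nullable.
- capacity: no NOT NULL constraint applies → nullable.
- rating: DEFAULT only fills an omitted column; an explicit NULL is still allowed → nullable.
- email: CHECK does not forbid NULL (a CHECK constraint passes when its expression is NULL) → nullable.
- language: declared NOT NULL → not nullable.
- title: UNIQUE does not imply NOT NULL → nullable.
- floor: DEFAULT only fills an omitted column; an explicit NULL is still allowed → nullable.
- book_id: CHECK does not forbid NULL (a CHECK constraint passes when its expression is NULL) → nullable.
- year: DEFAULT only fills an omitted column; an explicit NULL is still allowed → nullable.
- status: CHECK does not forbid NULL (a CHECK constraint passes when its expression is NULL) → nullable.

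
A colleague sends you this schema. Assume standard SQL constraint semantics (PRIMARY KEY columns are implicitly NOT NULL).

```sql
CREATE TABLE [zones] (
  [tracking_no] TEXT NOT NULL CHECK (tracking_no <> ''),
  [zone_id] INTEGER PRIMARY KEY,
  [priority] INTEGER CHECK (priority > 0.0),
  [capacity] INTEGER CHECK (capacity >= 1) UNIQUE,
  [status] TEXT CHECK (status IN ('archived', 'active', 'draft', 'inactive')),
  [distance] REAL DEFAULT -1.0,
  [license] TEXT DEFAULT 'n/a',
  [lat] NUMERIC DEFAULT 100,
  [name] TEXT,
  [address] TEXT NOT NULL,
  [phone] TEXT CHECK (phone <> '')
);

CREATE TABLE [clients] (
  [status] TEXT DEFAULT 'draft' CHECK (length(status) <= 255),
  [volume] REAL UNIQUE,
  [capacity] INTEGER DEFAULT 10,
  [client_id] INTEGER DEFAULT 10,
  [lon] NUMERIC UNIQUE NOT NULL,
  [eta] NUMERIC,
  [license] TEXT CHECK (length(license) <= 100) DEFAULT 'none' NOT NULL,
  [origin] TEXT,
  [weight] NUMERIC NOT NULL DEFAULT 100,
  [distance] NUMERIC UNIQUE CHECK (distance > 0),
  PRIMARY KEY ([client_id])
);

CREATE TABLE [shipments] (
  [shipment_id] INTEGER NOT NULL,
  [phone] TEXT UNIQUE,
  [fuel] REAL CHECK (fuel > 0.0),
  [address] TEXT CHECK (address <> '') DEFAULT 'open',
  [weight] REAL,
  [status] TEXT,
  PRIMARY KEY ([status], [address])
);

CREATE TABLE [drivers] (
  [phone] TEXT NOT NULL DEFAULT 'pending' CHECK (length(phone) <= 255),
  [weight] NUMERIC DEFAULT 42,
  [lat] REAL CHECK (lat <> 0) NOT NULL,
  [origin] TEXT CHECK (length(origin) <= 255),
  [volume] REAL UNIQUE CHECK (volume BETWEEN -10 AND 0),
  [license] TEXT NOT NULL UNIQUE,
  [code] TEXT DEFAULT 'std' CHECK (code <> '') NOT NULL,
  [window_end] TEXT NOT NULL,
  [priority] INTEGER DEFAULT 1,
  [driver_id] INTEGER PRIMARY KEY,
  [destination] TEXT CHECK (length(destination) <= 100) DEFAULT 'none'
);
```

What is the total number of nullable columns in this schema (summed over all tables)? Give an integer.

zones: 8 nullable (priority, capacity, status, distance, license, lat, name, phone — PK (zone_id) and explicit NOT NULL columns excluded).
clients: 6 nullable (status, volume, capacity, eta, origin, distance — PK (client_id) and explicit NOT NULL columns excluded).
shipments: 3 nullable (phone, fuel, weight — PK (status, address) and explicit NOT NULL columns excluded).
drivers: 5 nullable (weight, origin, volume, priority, destination — PK (driver_id) and explicit NOT NULL columns excluded).
Total: 8 + 6 + 3 + 5 = 22.

22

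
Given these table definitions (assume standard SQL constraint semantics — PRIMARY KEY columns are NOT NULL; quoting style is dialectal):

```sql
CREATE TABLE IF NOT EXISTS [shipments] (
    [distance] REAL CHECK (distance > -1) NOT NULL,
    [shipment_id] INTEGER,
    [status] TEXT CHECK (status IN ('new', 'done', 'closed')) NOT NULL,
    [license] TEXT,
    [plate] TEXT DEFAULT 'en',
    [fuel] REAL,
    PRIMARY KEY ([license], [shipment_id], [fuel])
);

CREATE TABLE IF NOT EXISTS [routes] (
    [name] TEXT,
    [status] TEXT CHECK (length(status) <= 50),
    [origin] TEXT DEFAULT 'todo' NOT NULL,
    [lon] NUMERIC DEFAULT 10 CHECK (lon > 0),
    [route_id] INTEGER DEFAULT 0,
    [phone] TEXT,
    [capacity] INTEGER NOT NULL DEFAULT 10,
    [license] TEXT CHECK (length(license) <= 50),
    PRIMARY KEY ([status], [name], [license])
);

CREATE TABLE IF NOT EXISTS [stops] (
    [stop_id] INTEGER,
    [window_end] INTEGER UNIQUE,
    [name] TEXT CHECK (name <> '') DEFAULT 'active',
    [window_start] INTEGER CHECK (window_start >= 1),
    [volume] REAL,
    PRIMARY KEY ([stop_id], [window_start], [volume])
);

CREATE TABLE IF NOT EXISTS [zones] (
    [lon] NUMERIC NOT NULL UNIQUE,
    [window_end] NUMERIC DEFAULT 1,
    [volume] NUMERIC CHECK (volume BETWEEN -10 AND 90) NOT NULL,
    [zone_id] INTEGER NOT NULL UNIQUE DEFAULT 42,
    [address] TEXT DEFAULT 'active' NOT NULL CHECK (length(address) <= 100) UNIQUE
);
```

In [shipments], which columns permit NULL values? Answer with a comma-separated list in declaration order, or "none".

plate

- distance: declared NOT NULL → not nullable.
- shipment_id: part of the PRIMARY KEY, which implies NOT NULL → not nullable.
- status: declared NOT NULL → not nullable.
- license: part of the PRIMARY KEY, which implies NOT NULL → not nullable.
- plate: DEFAULT only fills an omitted column; an explicit NULL is still allowed → nullable.
- fuel: part of the PRIMARY KEY, which implies NOT NULL → not nullable.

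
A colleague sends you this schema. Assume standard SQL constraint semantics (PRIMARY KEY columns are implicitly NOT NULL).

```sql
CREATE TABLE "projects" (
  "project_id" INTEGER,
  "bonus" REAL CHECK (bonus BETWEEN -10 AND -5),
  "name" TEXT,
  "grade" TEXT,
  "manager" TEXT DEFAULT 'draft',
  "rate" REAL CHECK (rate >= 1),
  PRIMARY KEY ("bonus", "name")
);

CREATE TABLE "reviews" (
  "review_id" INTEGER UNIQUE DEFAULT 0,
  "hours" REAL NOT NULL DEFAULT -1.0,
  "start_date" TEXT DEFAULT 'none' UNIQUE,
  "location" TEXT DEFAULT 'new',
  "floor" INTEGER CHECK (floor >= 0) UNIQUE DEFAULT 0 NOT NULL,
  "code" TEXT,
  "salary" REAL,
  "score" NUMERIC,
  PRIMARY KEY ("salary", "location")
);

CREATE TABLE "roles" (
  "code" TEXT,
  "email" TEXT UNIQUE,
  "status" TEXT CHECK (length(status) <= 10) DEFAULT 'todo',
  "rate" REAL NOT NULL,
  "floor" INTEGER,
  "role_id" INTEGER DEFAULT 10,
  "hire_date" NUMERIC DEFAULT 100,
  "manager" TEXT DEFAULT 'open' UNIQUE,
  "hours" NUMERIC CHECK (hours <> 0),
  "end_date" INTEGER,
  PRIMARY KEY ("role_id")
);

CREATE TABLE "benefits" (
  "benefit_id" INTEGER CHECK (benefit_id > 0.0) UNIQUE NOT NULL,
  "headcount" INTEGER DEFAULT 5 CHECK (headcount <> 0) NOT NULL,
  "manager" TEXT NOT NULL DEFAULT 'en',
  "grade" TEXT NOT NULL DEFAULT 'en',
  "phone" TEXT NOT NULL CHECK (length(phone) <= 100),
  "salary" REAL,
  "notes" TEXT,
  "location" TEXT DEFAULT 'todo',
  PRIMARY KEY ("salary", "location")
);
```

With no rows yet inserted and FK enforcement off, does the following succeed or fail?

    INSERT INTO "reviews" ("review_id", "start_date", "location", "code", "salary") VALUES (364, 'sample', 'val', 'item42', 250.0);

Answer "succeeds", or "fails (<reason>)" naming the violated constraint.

succeeds

NOT NULL columns: floor defaults to 0; hours defaults to -1.0; location is supplied; salary is supplied.
No constraint is violated.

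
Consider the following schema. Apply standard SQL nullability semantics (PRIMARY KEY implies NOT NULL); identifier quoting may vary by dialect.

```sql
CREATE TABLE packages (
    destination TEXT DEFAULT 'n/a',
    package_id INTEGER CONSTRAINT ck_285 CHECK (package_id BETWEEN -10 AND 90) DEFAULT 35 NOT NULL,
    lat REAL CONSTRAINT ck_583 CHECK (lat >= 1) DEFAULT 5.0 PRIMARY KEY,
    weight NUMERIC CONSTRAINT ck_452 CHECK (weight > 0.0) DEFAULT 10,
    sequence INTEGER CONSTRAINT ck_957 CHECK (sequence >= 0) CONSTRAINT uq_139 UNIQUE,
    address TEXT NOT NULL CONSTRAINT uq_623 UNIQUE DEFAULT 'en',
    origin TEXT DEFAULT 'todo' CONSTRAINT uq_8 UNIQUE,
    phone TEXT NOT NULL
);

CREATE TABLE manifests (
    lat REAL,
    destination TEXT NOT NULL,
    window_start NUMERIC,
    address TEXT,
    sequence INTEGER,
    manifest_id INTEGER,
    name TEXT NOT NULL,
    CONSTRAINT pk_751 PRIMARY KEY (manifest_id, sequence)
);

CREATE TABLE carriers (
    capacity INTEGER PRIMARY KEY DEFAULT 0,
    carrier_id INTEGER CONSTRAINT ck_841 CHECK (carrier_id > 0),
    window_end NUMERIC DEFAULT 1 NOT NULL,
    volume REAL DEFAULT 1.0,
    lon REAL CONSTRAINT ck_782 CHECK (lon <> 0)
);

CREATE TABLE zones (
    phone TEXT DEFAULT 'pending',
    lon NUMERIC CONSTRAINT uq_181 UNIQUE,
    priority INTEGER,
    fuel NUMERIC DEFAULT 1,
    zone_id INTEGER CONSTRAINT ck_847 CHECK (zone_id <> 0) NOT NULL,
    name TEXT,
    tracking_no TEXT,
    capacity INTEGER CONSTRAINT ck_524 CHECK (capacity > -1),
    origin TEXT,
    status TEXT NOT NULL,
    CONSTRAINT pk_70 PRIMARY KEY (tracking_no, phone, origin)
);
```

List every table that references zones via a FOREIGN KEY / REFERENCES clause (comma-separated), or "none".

none

No REFERENCES clause anywhere in the schema names zones.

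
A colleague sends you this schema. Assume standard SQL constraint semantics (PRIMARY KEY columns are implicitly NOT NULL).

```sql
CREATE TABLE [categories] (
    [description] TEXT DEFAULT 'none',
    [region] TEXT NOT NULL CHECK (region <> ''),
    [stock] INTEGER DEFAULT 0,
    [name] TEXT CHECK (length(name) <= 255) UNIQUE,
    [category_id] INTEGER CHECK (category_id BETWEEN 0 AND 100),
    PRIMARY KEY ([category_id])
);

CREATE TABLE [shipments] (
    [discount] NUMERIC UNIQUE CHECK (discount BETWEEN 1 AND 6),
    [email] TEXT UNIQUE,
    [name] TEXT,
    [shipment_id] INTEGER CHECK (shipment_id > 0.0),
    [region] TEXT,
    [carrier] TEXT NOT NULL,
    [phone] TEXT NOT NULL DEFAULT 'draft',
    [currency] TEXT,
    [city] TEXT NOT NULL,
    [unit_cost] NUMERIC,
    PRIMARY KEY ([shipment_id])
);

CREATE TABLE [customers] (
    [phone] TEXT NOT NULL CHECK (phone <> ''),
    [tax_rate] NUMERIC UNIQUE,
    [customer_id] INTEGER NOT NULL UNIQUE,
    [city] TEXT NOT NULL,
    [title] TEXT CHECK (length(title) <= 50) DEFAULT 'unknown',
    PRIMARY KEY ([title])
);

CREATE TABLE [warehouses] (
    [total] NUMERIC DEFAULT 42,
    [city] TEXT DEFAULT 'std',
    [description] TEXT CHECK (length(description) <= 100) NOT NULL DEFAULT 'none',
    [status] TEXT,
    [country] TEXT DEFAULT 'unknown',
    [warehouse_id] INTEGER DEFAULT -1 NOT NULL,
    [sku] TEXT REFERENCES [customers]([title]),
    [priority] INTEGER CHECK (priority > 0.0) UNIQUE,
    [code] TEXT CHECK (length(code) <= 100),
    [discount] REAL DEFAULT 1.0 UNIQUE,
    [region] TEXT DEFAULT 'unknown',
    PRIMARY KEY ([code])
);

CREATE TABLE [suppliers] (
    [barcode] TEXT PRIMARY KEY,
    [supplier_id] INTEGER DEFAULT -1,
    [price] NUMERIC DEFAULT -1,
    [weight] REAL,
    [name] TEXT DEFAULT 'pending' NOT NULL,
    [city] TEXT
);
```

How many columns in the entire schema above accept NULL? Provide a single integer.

categories: 3 nullable (description, stock, name — PK (category_id) and explicit NOT NULL columns excluded).
shipments: 6 nullable (discount, email, name, region, currency, unit_cost — PK (shipment_id) and explicit NOT NULL columns excluded).
customers: 1 nullable (tax_rate — PK (title) and explicit NOT NULL columns excluded).
warehouses: 8 nullable (total, city, status, country, sku, priority, discount, region — PK (code) and explicit NOT NULL columns excluded).
suppliers: 4 nullable (supplier_id, price, weight, city — PK (barcode) and explicit NOT NULL columns excluded).
Total: 3 + 6 + 1 + 8 + 4 = 22.

22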